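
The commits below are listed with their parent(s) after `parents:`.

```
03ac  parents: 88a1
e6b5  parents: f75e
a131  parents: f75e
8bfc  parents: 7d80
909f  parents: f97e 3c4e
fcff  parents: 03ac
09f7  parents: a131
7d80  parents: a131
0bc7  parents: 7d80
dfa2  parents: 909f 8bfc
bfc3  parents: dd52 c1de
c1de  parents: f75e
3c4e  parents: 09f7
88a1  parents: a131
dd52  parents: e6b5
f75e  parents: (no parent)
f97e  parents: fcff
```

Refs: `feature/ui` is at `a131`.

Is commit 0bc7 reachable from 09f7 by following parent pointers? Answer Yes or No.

Ancestors of 09f7: {09f7, a131, f75e}.
0bc7 is not in that set, so it is not an ancestor of 09f7.

No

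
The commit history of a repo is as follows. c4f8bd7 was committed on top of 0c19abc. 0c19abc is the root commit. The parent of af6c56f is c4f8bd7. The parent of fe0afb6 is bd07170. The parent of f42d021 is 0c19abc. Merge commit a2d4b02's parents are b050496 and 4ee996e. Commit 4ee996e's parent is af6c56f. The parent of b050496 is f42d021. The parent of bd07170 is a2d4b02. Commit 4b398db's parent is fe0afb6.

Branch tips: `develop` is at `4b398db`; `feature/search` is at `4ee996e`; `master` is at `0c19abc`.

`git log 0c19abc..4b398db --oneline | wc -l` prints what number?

Reachable from 4b398db: {0c19abc, 4b398db, 4ee996e, a2d4b02, af6c56f, b050496, bd07170, c4f8bd7, f42d021, fe0afb6}.
Reachable from 0c19abc: {0c19abc}.
In 4b398db's history but not 0c19abc's: {4b398db, 4ee996e, a2d4b02, af6c56f, b050496, bd07170, c4f8bd7, f42d021, fe0afb6} — 9 commits.

9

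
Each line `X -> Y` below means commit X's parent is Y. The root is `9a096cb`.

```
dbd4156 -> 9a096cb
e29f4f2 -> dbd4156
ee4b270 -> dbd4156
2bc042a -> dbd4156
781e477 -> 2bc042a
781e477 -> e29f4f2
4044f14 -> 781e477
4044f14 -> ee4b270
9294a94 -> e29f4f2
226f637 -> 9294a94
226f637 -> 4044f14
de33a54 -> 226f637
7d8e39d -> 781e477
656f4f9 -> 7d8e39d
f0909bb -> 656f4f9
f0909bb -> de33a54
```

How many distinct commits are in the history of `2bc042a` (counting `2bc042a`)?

3

Walking parent pointers from 2bc042a: reachable set = {2bc042a, 9a096cb, dbd4156}.
That is 3 commits.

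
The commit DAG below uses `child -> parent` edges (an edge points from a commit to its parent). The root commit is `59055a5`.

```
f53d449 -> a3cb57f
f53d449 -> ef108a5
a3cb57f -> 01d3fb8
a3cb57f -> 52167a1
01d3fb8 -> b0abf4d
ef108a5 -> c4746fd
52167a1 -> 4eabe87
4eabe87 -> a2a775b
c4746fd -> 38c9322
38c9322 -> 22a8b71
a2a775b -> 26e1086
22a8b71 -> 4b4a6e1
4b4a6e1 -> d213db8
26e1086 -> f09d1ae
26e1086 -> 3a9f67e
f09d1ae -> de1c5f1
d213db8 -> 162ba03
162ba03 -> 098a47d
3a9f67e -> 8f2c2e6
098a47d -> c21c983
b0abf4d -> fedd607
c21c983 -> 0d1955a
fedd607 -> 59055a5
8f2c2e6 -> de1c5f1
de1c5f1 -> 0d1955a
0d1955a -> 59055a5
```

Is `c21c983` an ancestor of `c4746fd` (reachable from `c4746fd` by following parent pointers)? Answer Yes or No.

Ancestors of c4746fd (commits reachable by following parents): {098a47d, 0d1955a, 162ba03, 22a8b71, 38c9322, 4b4a6e1, 59055a5, c21c983, c4746fd, d213db8}.
c21c983 is in that set, so it is an ancestor of c4746fd.

Yes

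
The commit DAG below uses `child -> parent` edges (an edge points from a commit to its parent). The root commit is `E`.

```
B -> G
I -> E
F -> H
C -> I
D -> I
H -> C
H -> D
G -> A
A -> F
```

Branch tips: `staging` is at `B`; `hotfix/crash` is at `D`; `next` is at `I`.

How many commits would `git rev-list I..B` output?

Reachable from B: {A, B, C, D, E, F, G, H, I}.
Reachable from I: {E, I}.
In B's history but not I's: {A, B, C, D, F, G, H} — 7 commits.

7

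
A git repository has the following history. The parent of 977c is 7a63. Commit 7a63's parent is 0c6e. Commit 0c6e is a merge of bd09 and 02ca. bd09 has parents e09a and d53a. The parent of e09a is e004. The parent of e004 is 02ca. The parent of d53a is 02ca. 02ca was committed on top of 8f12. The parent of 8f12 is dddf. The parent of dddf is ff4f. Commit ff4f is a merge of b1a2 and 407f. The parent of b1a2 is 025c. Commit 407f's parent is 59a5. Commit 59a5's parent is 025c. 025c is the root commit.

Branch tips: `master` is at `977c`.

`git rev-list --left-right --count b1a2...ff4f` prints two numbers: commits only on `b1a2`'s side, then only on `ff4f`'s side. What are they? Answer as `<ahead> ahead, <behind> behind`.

Reachable from b1a2: {025c, b1a2}.
Reachable from ff4f: {025c, 407f, 59a5, b1a2, ff4f}.
Only in b1a2's history (ahead): {} — 0.
Only in ff4f's history (behind): {407f, 59a5, ff4f} — 3.

0 ahead, 3 behind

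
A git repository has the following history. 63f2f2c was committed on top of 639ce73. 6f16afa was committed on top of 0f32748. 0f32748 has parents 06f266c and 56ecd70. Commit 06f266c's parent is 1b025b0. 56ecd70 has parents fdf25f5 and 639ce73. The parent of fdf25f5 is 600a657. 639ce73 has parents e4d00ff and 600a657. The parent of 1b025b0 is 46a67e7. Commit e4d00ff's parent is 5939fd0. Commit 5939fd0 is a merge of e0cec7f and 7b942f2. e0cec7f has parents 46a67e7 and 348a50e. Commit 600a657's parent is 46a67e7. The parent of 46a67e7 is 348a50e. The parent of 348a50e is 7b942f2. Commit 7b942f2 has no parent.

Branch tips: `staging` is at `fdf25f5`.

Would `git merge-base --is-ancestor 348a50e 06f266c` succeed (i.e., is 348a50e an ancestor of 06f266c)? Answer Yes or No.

Yes

Ancestors of 06f266c (commits reachable by following parents): {06f266c, 1b025b0, 348a50e, 46a67e7, 7b942f2}.
348a50e is in that set, so it is an ancestor of 06f266c.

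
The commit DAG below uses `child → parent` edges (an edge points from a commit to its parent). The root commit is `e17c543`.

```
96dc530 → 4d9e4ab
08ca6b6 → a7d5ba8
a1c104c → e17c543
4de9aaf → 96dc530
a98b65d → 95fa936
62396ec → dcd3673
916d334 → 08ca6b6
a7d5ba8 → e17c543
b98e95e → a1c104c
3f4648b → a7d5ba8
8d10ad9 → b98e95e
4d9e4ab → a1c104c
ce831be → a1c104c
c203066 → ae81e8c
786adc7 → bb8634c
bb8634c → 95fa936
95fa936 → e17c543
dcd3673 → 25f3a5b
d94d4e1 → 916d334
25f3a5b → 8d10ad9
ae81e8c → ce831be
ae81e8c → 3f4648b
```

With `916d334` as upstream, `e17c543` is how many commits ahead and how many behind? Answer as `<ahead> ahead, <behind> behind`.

Reachable from e17c543: {e17c543}.
Reachable from 916d334: {08ca6b6, 916d334, a7d5ba8, e17c543}.
Only in e17c543's history (ahead): {} — 0.
Only in 916d334's history (behind): {08ca6b6, 916d334, a7d5ba8} — 3.

0 ahead, 3 behind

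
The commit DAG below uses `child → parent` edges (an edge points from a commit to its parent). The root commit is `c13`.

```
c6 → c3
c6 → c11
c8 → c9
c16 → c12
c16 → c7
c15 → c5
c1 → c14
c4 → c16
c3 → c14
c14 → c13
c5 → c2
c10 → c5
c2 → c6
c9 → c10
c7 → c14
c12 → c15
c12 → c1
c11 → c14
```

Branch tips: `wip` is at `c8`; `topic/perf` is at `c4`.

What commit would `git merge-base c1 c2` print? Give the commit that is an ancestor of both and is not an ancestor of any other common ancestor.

c14

Ancestors of c1: {c1, c13, c14}.
Ancestors of c2: {c11, c13, c14, c2, c3, c6}.
Common ancestors: {c13, c14}.
Among these, c14 is not an ancestor of any other common ancestor — it is the merge base.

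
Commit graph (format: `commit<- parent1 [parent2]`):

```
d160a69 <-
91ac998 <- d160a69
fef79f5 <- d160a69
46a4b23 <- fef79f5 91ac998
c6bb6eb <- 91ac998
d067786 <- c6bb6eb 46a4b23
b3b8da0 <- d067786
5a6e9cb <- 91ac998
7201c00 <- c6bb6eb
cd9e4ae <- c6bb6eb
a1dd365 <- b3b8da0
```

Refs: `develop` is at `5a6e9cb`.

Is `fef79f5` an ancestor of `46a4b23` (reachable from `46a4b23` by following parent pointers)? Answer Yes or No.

Ancestors of 46a4b23 (commits reachable by following parents): {46a4b23, 91ac998, d160a69, fef79f5}.
fef79f5 is in that set, so it is an ancestor of 46a4b23.

Yes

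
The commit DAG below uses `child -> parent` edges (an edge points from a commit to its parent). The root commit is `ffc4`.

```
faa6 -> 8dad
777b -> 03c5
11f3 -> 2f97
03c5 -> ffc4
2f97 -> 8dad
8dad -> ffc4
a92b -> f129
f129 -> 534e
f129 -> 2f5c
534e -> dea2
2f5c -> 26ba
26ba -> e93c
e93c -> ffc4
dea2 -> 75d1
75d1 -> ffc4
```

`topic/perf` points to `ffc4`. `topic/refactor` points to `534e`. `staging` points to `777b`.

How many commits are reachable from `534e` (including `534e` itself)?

Walking parent pointers from 534e: reachable set = {534e, 75d1, dea2, ffc4}.
That is 4 commits.

4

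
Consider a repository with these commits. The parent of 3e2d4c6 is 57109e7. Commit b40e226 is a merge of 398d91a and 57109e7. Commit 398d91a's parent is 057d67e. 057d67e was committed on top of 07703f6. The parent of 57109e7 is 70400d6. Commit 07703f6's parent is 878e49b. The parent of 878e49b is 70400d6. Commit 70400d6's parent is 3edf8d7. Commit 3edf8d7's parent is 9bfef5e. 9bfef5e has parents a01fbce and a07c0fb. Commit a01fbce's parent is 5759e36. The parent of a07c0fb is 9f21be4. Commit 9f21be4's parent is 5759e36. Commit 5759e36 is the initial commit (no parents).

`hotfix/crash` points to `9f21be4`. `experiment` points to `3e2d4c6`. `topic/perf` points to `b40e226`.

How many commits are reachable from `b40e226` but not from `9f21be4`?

11

Reachable from b40e226: {057d67e, 07703f6, 398d91a, 3edf8d7, 57109e7, 5759e36, 70400d6, 878e49b, 9bfef5e, 9f21be4, a01fbce, a07c0fb, b40e226}.
Reachable from 9f21be4: {5759e36, 9f21be4}.
In b40e226's history but not 9f21be4's: {057d67e, 07703f6, 398d91a, 3edf8d7, 57109e7, 70400d6, 878e49b, 9bfef5e, a01fbce, a07c0fb, b40e226} — 11 commits.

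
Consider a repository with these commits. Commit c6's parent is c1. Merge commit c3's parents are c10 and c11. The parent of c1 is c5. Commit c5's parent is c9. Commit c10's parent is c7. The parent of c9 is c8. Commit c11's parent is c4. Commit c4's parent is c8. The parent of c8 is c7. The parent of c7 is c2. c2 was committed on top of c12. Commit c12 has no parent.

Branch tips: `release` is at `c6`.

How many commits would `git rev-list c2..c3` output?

Reachable from c3: {c10, c11, c12, c2, c3, c4, c7, c8}.
Reachable from c2: {c12, c2}.
In c3's history but not c2's: {c10, c11, c3, c4, c7, c8} — 6 commits.

6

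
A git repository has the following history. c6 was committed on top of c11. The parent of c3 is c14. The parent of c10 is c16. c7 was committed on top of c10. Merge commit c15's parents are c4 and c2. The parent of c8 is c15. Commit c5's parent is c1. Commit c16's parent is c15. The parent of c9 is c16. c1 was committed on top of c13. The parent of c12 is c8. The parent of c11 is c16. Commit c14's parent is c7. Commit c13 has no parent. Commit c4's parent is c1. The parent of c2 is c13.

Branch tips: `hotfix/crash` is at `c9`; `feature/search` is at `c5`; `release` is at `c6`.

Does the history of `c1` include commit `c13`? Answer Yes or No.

Ancestors of c1 (commits reachable by following parents): {c1, c13}.
c13 is in that set, so it is an ancestor of c1.

Yes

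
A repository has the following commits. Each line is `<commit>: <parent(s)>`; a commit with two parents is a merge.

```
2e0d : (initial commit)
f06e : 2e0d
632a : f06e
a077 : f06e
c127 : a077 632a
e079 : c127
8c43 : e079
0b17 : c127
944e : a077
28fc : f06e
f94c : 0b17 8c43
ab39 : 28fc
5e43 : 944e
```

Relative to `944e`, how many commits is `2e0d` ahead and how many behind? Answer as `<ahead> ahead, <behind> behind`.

Reachable from 2e0d: {2e0d}.
Reachable from 944e: {2e0d, 944e, a077, f06e}.
Only in 2e0d's history (ahead): {} — 0.
Only in 944e's history (behind): {944e, a077, f06e} — 3.

0 ahead, 3 behind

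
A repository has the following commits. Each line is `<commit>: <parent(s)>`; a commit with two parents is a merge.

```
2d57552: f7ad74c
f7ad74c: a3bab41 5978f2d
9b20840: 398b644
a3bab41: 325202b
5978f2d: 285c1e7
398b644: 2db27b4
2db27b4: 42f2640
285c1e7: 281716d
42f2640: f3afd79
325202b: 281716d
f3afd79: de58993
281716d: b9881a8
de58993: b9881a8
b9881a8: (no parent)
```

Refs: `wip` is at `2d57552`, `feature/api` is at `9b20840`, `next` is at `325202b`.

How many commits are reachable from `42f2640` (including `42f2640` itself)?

Walking parent pointers from 42f2640: reachable set = {42f2640, b9881a8, de58993, f3afd79}.
That is 4 commits.

4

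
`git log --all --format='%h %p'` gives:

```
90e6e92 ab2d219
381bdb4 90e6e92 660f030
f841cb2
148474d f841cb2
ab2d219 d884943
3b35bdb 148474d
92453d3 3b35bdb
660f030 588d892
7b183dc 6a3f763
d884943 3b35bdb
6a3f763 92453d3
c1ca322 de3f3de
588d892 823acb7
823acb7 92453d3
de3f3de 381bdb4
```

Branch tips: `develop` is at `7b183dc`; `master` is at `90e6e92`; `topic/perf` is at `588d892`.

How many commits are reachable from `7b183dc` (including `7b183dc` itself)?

Walking parent pointers from 7b183dc: reachable set = {148474d, 3b35bdb, 6a3f763, 7b183dc, 92453d3, f841cb2}.
That is 6 commits.

6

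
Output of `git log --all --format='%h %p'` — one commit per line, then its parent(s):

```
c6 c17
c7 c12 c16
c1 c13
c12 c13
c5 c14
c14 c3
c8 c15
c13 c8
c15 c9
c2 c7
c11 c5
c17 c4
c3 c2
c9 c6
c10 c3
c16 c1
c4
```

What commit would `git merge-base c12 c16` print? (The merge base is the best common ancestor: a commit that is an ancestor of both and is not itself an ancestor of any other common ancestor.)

Ancestors of c12: {c12, c13, c15, c17, c4, c6, c8, c9}.
Ancestors of c16: {c1, c13, c15, c16, c17, c4, c6, c8, c9}.
Common ancestors: {c13, c15, c17, c4, c6, c8, c9}.
Among these, c13 is not an ancestor of any other common ancestor — it is the merge base.

c13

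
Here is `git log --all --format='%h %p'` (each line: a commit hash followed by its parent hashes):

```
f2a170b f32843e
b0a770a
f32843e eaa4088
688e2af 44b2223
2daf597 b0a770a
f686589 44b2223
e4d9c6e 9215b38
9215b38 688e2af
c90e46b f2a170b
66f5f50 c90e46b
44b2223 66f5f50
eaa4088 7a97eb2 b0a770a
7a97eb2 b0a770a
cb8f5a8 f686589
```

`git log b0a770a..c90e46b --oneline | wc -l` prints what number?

Reachable from c90e46b: {7a97eb2, b0a770a, c90e46b, eaa4088, f2a170b, f32843e}.
Reachable from b0a770a: {b0a770a}.
In c90e46b's history but not b0a770a's: {7a97eb2, c90e46b, eaa4088, f2a170b, f32843e} — 5 commits.

5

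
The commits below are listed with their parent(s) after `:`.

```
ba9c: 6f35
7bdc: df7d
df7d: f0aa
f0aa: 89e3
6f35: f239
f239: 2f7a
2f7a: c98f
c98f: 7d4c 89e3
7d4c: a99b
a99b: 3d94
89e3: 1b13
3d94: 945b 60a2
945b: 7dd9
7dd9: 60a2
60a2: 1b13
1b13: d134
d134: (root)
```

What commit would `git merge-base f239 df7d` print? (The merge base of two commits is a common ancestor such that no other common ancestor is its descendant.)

89e3

Ancestors of f239: {1b13, 2f7a, 3d94, 60a2, 7d4c, 7dd9, 89e3, 945b, a99b, c98f, d134, f239}.
Ancestors of df7d: {1b13, 89e3, d134, df7d, f0aa}.
Common ancestors: {1b13, 89e3, d134}.
Among these, 89e3 is not an ancestor of any other common ancestor — it is the merge base.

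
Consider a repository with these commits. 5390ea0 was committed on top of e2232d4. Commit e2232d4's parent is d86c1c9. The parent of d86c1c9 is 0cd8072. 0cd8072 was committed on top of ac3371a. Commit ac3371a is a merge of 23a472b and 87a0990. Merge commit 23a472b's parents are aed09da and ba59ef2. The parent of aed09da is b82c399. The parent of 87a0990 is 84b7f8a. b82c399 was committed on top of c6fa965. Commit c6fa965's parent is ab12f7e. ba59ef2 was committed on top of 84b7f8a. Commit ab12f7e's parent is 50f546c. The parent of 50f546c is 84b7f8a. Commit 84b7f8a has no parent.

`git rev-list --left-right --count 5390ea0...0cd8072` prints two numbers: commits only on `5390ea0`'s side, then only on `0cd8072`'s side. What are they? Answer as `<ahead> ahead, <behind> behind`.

Reachable from 5390ea0: {0cd8072, 23a472b, 50f546c, 5390ea0, 84b7f8a, 87a0990, ab12f7e, ac3371a, aed09da, b82c399, ba59ef2, c6fa965, d86c1c9, e2232d4}.
Reachable from 0cd8072: {0cd8072, 23a472b, 50f546c, 84b7f8a, 87a0990, ab12f7e, ac3371a, aed09da, b82c399, ba59ef2, c6fa965}.
Only in 5390ea0's history (ahead): {5390ea0, d86c1c9, e2232d4} — 3.
Only in 0cd8072's history (behind): {} — 0.

3 ahead, 0 behind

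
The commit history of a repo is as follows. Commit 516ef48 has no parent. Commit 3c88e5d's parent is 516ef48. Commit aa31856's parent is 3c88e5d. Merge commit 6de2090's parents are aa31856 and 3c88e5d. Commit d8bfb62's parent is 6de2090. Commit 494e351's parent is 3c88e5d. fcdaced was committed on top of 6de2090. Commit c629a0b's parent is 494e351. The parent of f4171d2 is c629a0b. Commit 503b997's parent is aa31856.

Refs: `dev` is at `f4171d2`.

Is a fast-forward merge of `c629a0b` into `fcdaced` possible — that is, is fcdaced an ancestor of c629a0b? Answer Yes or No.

No

A fast-forward from fcdaced to c629a0b is possible iff fcdaced is an ancestor of c629a0b.
Ancestors of c629a0b: {3c88e5d, 494e351, 516ef48, c629a0b}.
fcdaced is not among them, so fast-forward is not possible.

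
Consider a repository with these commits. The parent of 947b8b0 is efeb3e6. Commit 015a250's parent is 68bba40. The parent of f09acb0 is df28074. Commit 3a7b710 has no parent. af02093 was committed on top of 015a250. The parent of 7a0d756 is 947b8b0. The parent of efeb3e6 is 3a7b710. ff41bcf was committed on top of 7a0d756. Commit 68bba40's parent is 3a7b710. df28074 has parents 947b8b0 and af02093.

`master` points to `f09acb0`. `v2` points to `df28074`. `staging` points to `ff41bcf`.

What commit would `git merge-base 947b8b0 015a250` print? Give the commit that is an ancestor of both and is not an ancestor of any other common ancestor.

Ancestors of 947b8b0: {3a7b710, 947b8b0, efeb3e6}.
Ancestors of 015a250: {015a250, 3a7b710, 68bba40}.
Common ancestors: {3a7b710}.
The only common ancestor is 3a7b710, so it is the merge base.

3a7b710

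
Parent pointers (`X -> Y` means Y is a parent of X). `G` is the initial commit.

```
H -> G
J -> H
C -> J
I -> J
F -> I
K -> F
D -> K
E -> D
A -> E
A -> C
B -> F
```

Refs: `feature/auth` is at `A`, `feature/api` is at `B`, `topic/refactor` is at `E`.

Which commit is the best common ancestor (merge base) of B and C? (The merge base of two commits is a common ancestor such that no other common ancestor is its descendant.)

Ancestors of B: {B, F, G, H, I, J}.
Ancestors of C: {C, G, H, J}.
Common ancestors: {G, H, J}.
Among these, J is not an ancestor of any other common ancestor — it is the merge base.

J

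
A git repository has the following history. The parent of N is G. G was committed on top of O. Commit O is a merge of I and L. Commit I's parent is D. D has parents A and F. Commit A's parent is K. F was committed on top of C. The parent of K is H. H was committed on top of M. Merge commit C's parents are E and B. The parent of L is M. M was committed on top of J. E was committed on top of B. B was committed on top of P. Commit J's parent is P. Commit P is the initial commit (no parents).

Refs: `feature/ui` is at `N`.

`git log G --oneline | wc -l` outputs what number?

Walking parent pointers from G: reachable set = {A, B, C, D, E, F, G, H, I, J, K, L, M, O, P}.
That is 15 commits.

15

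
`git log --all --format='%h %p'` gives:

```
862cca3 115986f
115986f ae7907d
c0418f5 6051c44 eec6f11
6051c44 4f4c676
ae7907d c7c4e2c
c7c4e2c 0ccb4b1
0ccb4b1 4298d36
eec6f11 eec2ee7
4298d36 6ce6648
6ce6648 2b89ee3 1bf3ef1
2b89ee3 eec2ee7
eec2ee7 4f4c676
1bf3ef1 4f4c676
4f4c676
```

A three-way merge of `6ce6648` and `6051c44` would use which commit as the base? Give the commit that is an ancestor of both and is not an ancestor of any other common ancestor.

Ancestors of 6ce6648: {1bf3ef1, 2b89ee3, 4f4c676, 6ce6648, eec2ee7}.
Ancestors of 6051c44: {4f4c676, 6051c44}.
Common ancestors: {4f4c676}.
The only common ancestor is 4f4c676, so it is the merge base.

4f4c676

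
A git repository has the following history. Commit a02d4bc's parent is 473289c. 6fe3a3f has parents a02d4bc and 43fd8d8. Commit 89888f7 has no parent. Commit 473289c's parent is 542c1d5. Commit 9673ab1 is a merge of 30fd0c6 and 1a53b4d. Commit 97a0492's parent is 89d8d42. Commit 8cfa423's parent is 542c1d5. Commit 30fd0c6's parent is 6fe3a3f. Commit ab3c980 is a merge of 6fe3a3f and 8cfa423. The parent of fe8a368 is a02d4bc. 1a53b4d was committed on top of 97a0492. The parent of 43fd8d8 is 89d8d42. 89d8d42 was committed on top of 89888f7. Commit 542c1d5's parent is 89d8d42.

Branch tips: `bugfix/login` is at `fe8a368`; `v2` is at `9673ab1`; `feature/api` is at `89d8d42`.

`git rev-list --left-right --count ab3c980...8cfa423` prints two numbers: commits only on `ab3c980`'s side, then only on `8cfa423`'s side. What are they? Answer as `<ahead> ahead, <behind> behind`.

5 ahead, 0 behind

Reachable from ab3c980: {43fd8d8, 473289c, 542c1d5, 6fe3a3f, 89888f7, 89d8d42, 8cfa423, a02d4bc, ab3c980}.
Reachable from 8cfa423: {542c1d5, 89888f7, 89d8d42, 8cfa423}.
Only in ab3c980's history (ahead): {43fd8d8, 473289c, 6fe3a3f, a02d4bc, ab3c980} — 5.
Only in 8cfa423's history (behind): {} — 0.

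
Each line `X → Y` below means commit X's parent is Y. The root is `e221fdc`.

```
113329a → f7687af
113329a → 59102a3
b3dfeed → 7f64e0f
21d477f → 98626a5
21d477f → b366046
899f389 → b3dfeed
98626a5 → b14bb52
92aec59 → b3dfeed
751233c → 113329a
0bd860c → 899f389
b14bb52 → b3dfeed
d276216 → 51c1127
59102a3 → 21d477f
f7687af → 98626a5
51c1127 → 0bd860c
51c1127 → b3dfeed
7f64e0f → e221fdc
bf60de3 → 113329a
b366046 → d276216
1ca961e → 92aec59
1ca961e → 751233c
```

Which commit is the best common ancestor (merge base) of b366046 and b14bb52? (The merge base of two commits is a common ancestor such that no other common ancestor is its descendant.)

Ancestors of b366046: {0bd860c, 51c1127, 7f64e0f, 899f389, b366046, b3dfeed, d276216, e221fdc}.
Ancestors of b14bb52: {7f64e0f, b14bb52, b3dfeed, e221fdc}.
Common ancestors: {7f64e0f, b3dfeed, e221fdc}.
Among these, b3dfeed is not an ancestor of any other common ancestor — it is the merge base.

b3dfeed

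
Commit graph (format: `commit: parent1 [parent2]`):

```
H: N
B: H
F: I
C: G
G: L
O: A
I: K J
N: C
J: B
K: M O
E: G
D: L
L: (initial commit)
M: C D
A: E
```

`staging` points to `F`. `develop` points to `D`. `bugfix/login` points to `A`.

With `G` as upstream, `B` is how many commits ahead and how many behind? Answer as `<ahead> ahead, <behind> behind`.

Reachable from B: {B, C, G, H, L, N}.
Reachable from G: {G, L}.
Only in B's history (ahead): {B, C, H, N} — 4.
Only in G's history (behind): {} — 0.

4 ahead, 0 behind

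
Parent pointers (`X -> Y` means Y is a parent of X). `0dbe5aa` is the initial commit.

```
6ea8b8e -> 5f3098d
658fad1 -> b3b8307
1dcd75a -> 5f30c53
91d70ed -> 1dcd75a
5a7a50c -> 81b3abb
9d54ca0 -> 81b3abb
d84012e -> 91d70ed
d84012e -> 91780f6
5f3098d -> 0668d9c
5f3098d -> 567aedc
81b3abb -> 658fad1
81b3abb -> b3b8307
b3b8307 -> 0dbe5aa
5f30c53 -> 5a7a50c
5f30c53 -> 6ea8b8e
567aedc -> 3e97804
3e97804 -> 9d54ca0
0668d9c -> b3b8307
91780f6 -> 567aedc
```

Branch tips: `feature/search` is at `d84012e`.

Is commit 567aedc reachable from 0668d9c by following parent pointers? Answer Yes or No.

No

Ancestors of 0668d9c: {0668d9c, 0dbe5aa, b3b8307}.
567aedc is not in that set, so it is not an ancestor of 0668d9c.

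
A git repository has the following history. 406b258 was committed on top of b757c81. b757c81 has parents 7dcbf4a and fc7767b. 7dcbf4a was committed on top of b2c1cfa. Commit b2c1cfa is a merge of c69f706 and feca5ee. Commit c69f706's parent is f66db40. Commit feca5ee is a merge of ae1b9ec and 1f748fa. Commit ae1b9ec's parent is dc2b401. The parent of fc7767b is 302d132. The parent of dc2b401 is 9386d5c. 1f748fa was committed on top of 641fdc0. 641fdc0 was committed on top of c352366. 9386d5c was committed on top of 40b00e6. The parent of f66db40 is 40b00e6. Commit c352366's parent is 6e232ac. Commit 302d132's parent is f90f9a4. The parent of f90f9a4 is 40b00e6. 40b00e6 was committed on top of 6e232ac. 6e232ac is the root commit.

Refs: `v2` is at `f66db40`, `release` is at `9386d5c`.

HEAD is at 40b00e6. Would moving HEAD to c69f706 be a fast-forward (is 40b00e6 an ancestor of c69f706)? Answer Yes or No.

Yes

A fast-forward from 40b00e6 to c69f706 is possible iff 40b00e6 is an ancestor of c69f706.
Ancestors of c69f706: {40b00e6, 6e232ac, c69f706, f66db40}.
40b00e6 is among them, so fast-forward is possible.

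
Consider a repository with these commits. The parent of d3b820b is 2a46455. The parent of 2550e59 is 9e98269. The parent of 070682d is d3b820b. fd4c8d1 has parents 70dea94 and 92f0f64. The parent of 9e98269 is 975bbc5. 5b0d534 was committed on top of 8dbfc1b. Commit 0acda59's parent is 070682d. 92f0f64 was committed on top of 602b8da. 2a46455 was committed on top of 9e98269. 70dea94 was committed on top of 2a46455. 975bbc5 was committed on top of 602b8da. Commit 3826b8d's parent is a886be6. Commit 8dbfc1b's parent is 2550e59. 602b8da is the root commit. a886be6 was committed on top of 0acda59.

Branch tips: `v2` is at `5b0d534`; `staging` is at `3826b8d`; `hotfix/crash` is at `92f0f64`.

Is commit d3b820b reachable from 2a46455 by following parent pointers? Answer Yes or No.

No

Ancestors of 2a46455: {2a46455, 602b8da, 975bbc5, 9e98269}.
d3b820b is not in that set, so it is not an ancestor of 2a46455.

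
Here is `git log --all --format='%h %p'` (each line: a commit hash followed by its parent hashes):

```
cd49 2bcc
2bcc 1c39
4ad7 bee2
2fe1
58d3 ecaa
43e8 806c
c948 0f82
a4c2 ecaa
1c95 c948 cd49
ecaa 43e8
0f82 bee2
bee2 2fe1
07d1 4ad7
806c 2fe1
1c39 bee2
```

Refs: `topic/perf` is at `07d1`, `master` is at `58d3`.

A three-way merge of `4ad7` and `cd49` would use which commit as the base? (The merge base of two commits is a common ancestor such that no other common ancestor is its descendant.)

bee2

Ancestors of 4ad7: {2fe1, 4ad7, bee2}.
Ancestors of cd49: {1c39, 2bcc, 2fe1, bee2, cd49}.
Common ancestors: {2fe1, bee2}.
Among these, bee2 is not an ancestor of any other common ancestor — it is the merge base.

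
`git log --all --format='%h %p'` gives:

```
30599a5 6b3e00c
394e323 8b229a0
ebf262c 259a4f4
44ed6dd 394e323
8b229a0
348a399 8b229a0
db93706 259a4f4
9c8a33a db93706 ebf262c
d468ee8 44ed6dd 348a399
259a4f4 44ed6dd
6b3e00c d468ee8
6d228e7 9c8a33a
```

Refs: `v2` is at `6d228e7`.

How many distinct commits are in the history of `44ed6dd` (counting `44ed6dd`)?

Walking parent pointers from 44ed6dd: reachable set = {394e323, 44ed6dd, 8b229a0}.
That is 3 commits.

3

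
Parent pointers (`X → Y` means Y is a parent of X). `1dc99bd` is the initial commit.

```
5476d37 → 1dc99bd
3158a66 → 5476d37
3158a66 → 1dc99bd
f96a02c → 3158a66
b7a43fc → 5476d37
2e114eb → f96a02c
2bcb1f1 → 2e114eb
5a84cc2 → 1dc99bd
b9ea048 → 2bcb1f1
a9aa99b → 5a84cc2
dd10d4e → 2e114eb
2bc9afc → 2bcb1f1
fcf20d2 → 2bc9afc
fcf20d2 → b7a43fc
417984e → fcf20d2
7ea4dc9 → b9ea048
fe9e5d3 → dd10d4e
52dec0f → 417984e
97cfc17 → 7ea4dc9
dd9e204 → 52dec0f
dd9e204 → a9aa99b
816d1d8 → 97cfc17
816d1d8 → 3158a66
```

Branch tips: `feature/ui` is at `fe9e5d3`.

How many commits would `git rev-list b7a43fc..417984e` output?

7

Reachable from 417984e: {1dc99bd, 2bc9afc, 2bcb1f1, 2e114eb, 3158a66, 417984e, 5476d37, b7a43fc, f96a02c, fcf20d2}.
Reachable from b7a43fc: {1dc99bd, 5476d37, b7a43fc}.
In 417984e's history but not b7a43fc's: {2bc9afc, 2bcb1f1, 2e114eb, 3158a66, 417984e, f96a02c, fcf20d2} — 7 commits.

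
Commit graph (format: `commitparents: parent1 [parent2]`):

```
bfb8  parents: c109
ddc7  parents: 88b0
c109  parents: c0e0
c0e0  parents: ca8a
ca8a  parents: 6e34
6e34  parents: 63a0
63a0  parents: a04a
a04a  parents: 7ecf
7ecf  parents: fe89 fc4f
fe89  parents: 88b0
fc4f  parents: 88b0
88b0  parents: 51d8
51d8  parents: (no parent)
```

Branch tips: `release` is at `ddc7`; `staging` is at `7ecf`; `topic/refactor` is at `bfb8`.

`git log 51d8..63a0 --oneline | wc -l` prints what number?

6

Reachable from 63a0: {51d8, 63a0, 7ecf, 88b0, a04a, fc4f, fe89}.
Reachable from 51d8: {51d8}.
In 63a0's history but not 51d8's: {63a0, 7ecf, 88b0, a04a, fc4f, fe89} — 6 commits.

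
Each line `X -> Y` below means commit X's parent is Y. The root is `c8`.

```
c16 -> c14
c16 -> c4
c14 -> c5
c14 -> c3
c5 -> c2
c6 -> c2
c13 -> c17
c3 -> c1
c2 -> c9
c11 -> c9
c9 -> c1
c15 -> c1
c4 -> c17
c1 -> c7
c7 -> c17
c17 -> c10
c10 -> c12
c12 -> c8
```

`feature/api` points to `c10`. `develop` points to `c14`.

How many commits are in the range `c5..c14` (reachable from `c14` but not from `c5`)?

Reachable from c14: {c1, c10, c12, c14, c17, c2, c3, c5, c7, c8, c9}.
Reachable from c5: {c1, c10, c12, c17, c2, c5, c7, c8, c9}.
In c14's history but not c5's: {c14, c3} — 2 commits.

2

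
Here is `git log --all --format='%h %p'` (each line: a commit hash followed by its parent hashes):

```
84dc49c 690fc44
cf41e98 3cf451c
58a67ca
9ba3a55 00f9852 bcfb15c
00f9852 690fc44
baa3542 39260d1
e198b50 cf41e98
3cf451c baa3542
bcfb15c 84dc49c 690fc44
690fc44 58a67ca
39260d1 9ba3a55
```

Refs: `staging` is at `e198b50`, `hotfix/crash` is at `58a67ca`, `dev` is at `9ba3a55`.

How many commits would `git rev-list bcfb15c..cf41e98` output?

Reachable from cf41e98: {00f9852, 39260d1, 3cf451c, 58a67ca, 690fc44, 84dc49c, 9ba3a55, baa3542, bcfb15c, cf41e98}.
Reachable from bcfb15c: {58a67ca, 690fc44, 84dc49c, bcfb15c}.
In cf41e98's history but not bcfb15c's: {00f9852, 39260d1, 3cf451c, 9ba3a55, baa3542, cf41e98} — 6 commits.

6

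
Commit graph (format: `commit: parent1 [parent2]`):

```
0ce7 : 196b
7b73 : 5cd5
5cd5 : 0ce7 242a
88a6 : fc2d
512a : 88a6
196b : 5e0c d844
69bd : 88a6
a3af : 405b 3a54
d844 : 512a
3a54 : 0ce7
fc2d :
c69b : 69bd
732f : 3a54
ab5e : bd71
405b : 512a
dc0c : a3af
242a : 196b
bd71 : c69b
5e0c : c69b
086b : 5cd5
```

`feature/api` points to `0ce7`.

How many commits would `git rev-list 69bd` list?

Walking parent pointers from 69bd: reachable set = {69bd, 88a6, fc2d}.
That is 3 commits.

3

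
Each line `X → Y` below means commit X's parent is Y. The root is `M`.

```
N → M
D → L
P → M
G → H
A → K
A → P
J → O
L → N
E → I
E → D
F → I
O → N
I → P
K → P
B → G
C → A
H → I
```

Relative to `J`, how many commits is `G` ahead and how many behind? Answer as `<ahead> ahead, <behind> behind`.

4 ahead, 3 behind

Reachable from G: {G, H, I, M, P}.
Reachable from J: {J, M, N, O}.
Only in G's history (ahead): {G, H, I, P} — 4.
Only in J's history (behind): {J, N, O} — 3.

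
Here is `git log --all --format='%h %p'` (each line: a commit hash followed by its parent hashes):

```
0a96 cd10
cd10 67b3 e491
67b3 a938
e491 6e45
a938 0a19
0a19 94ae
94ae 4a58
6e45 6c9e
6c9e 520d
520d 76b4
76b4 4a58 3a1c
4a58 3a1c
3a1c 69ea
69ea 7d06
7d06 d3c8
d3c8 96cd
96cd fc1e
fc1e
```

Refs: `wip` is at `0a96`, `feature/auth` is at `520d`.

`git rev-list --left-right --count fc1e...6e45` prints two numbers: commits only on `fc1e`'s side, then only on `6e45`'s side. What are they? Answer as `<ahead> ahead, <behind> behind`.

0 ahead, 10 behind

Reachable from fc1e: {fc1e}.
Reachable from 6e45: {3a1c, 4a58, 520d, 69ea, 6c9e, 6e45, 76b4, 7d06, 96cd, d3c8, fc1e}.
Only in fc1e's history (ahead): {} — 0.
Only in 6e45's history (behind): {3a1c, 4a58, 520d, 69ea, 6c9e, 6e45, 76b4, 7d06, 96cd, d3c8} — 10.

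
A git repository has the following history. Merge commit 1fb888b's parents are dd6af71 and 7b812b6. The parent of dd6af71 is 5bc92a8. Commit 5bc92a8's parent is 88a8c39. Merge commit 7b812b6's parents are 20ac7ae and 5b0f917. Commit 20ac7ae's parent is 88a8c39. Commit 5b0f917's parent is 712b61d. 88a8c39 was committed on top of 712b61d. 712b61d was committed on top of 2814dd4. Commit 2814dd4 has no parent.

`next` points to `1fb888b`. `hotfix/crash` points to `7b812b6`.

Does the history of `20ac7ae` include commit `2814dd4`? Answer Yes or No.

Yes

Ancestors of 20ac7ae (commits reachable by following parents): {20ac7ae, 2814dd4, 712b61d, 88a8c39}.
2814dd4 is in that set, so it is an ancestor of 20ac7ae.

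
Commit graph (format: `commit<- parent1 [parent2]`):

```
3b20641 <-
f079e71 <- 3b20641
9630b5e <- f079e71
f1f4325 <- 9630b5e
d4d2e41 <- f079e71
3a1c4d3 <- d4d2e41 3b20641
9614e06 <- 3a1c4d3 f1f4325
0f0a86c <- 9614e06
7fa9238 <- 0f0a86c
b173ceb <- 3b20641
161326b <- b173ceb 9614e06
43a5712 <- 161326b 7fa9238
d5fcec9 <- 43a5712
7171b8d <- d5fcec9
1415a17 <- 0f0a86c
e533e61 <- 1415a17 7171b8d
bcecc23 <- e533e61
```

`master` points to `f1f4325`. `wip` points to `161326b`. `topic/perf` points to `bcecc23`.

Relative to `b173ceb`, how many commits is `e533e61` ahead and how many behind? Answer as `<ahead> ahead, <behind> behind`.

14 ahead, 0 behind

Reachable from e533e61: {0f0a86c, 1415a17, 161326b, 3a1c4d3, 3b20641, 43a5712, 7171b8d, 7fa9238, 9614e06, 9630b5e, b173ceb, d4d2e41, d5fcec9, e533e61, f079e71, f1f4325}.
Reachable from b173ceb: {3b20641, b173ceb}.
Only in e533e61's history (ahead): {0f0a86c, 1415a17, 161326b, 3a1c4d3, 43a5712, 7171b8d, 7fa9238, 9614e06, 9630b5e, d4d2e41, d5fcec9, e533e61, f079e71, f1f4325} — 14.
Only in b173ceb's history (behind): {} — 0.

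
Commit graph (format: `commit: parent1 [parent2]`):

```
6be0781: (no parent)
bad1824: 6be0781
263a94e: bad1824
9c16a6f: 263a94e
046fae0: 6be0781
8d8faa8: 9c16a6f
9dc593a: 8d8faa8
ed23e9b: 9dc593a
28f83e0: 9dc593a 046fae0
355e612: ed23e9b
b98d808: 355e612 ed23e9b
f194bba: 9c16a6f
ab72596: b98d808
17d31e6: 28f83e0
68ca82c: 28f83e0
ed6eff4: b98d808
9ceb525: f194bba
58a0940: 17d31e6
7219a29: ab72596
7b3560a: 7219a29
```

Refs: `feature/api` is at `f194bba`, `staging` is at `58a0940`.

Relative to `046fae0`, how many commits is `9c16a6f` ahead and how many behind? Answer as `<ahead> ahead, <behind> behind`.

3 ahead, 1 behind

Reachable from 9c16a6f: {263a94e, 6be0781, 9c16a6f, bad1824}.
Reachable from 046fae0: {046fae0, 6be0781}.
Only in 9c16a6f's history (ahead): {263a94e, 9c16a6f, bad1824} — 3.
Only in 046fae0's history (behind): {046fae0} — 1.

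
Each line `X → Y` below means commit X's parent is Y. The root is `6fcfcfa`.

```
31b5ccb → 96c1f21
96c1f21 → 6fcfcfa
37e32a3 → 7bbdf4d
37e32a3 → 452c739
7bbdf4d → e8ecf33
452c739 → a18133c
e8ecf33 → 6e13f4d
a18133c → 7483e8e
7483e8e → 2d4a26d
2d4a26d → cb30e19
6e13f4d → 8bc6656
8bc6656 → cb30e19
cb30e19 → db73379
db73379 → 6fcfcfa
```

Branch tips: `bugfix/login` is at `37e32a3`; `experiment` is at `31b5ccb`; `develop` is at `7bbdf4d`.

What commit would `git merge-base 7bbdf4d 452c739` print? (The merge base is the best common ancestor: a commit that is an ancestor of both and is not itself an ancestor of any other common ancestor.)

Ancestors of 7bbdf4d: {6e13f4d, 6fcfcfa, 7bbdf4d, 8bc6656, cb30e19, db73379, e8ecf33}.
Ancestors of 452c739: {2d4a26d, 452c739, 6fcfcfa, 7483e8e, a18133c, cb30e19, db73379}.
Common ancestors: {6fcfcfa, cb30e19, db73379}.
Among these, cb30e19 is not an ancestor of any other common ancestor — it is the merge base.

cb30e19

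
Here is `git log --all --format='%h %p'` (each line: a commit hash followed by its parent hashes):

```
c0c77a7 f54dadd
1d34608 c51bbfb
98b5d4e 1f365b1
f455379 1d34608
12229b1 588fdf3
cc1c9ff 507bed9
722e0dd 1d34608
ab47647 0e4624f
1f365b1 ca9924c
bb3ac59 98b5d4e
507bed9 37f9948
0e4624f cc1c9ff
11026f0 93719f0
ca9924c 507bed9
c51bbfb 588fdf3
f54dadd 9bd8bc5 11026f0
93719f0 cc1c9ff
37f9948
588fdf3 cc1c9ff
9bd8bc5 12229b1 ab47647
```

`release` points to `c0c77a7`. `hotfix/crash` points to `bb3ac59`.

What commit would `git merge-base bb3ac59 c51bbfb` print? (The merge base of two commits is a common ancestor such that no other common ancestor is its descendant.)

Ancestors of bb3ac59: {1f365b1, 37f9948, 507bed9, 98b5d4e, bb3ac59, ca9924c}.
Ancestors of c51bbfb: {37f9948, 507bed9, 588fdf3, c51bbfb, cc1c9ff}.
Common ancestors: {37f9948, 507bed9}.
Among these, 507bed9 is not an ancestor of any other common ancestor — it is the merge base.

507bed9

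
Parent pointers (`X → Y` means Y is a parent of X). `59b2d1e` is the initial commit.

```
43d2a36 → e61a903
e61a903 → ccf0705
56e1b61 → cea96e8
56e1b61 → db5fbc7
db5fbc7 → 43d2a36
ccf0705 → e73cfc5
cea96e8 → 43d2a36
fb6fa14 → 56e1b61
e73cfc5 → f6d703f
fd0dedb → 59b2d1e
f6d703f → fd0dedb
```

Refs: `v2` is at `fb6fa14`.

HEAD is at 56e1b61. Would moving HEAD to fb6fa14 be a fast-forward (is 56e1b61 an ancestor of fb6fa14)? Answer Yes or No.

A fast-forward from 56e1b61 to fb6fa14 is possible iff 56e1b61 is an ancestor of fb6fa14.
Ancestors of fb6fa14: {43d2a36, 56e1b61, 59b2d1e, ccf0705, cea96e8, db5fbc7, e61a903, e73cfc5, f6d703f, fb6fa14, fd0dedb}.
56e1b61 is among them, so fast-forward is possible.

Yes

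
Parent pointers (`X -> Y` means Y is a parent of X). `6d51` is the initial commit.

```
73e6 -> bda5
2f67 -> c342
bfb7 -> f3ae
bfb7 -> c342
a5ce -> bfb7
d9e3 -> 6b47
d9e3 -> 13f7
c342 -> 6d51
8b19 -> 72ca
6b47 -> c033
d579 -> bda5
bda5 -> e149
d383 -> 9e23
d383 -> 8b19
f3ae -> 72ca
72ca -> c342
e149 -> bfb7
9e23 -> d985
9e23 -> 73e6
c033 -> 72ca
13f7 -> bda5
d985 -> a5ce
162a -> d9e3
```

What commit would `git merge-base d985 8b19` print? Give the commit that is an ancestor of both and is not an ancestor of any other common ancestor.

Ancestors of d985: {6d51, 72ca, a5ce, bfb7, c342, d985, f3ae}.
Ancestors of 8b19: {6d51, 72ca, 8b19, c342}.
Common ancestors: {6d51, 72ca, c342}.
Among these, 72ca is not an ancestor of any other common ancestor — it is the merge base.

72ca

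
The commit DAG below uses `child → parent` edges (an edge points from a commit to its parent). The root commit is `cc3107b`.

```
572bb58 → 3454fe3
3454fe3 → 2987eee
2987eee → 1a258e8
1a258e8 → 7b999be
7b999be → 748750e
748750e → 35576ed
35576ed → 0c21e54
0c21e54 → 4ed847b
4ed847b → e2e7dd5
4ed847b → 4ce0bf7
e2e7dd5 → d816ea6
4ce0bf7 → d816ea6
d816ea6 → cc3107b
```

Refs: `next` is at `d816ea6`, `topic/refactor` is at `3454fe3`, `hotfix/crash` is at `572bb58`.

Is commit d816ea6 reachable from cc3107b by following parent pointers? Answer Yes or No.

Ancestors of cc3107b: {cc3107b}.
d816ea6 is not in that set, so it is not an ancestor of cc3107b.

No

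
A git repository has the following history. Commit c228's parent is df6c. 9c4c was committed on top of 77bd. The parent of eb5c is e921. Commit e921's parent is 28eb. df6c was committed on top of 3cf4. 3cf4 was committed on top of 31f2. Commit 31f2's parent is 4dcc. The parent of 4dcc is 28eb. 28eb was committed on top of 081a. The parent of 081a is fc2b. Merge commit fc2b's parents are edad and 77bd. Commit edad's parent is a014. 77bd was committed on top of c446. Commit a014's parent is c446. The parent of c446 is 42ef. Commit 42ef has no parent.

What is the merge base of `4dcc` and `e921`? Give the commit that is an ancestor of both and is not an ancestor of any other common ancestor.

Ancestors of 4dcc: {081a, 28eb, 42ef, 4dcc, 77bd, a014, c446, edad, fc2b}.
Ancestors of e921: {081a, 28eb, 42ef, 77bd, a014, c446, e921, edad, fc2b}.
Common ancestors: {081a, 28eb, 42ef, 77bd, a014, c446, edad, fc2b}.
Among these, 28eb is not an ancestor of any other common ancestor — it is the merge base.

28eb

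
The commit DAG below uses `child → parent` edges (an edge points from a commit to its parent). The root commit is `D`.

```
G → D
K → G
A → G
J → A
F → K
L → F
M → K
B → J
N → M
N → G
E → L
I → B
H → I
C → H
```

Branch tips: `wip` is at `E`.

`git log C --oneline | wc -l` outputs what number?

8

Walking parent pointers from C: reachable set = {A, B, C, D, G, H, I, J}.
That is 8 commits.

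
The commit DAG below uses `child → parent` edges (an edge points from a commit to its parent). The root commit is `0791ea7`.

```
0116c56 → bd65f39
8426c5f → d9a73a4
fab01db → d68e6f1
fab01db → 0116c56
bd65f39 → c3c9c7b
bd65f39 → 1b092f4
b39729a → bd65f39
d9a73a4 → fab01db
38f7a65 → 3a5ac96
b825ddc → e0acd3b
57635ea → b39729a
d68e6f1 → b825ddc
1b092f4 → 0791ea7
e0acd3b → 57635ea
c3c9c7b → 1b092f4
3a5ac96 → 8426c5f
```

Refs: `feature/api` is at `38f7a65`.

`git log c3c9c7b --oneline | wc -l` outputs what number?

3

Walking parent pointers from c3c9c7b: reachable set = {0791ea7, 1b092f4, c3c9c7b}.
That is 3 commits.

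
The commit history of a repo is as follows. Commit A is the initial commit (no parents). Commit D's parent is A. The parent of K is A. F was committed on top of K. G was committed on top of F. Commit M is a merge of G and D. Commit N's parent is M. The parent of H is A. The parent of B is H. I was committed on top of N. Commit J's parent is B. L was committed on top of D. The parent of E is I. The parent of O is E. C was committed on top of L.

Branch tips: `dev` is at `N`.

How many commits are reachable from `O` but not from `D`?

8

Reachable from O: {A, D, E, F, G, I, K, M, N, O}.
Reachable from D: {A, D}.
In O's history but not D's: {E, F, G, I, K, M, N, O} — 8 commits.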